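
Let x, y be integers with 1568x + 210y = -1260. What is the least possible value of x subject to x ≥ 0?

gcd(1568, 210) = 14.
14 divides -1260, so solutions exist.
By Bézout, 1568*(-2) + 210*(15) = 14.
Scale by -1260/14 = -90: (x₀, y₀) = (180, -1350).
General solution: x = 180 + 15t, y = -1350 - 112t for integer t.
x ≥ 0: smallest is 180 mod 15 = 0 (at t = -12), with y = -6.

0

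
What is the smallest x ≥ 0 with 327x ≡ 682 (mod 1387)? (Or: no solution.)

1054

gcd(1387, 327) = 1  (1387 = 4*327 + 79, 327 = 4*79 + 11, 79 = 7*11 + 2, 11 = 5*2 + 1, 2 = 2*1).
1 divides 682, so solutions exist.
Back-substituting, 327*(632) + 1387*(-149) = 1.
So 327*(632) ≡ 1 (mod 1387); multiply by 682: x ≡ 431024 (mod 1387).
Smallest nonnegative: x = 431024 mod 1387 = 1054.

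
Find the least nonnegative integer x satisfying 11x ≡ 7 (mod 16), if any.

5

gcd(16, 11) = 1.
1 divides 7, so solutions exist.
By Bézout, 11*(3) + 16*(-2) = 1.
So 11*(3) ≡ 1 (mod 16); multiply by 7: x ≡ 21 (mod 16).
Smallest nonnegative: x = 21 mod 16 = 5.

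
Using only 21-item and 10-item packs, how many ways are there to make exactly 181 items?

1

Need nonnegative integers with 21j + 10k = 181.
gcd(21, 10) = 1, and 21·(1) + 10·(-2) = 1.
So (j₀, k₀) = (181, -362); general j = 181 + 10t, k = -362 - 21t.
j ≥ 0 ⇒ t ≥ -18; k ≥ 0 ⇒ t ≤ -18. That's 1 value of t.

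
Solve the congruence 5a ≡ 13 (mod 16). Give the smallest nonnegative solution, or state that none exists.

gcd(16, 5) = 1  (16 = 3×5 + 1, 5 = 5×1).
1 divides 13, so solutions exist.
Back-substituting, 5×(-3) + 16×(1) = 1.
So 5×(-3) ≡ 1 (mod 16); multiply by 13: a ≡ -39 (mod 16).
Smallest nonnegative: a = -39 mod 16 = 9.

9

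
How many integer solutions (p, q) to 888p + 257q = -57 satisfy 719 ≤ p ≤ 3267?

10

gcd(888, 257) = 1.
By Bézout, 888×(-123) + 257×(425) = 1.
Particular solution: (72, -249).
General solution: p = 72 + 257t, q = -249 - 888t for integer t.
719 ≤ 72 + 257t ≤ 3267 gives t ∈ [3, 12], which is 10 values.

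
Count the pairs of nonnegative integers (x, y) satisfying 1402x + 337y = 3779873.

8

gcd(1402, 337):
  1402 = 4×337 + 54
  337 = 6×54 + 13
  54 = 4×13 + 2
  13 = 6×2 + 1
  2 = 2×1
so gcd(1402, 337) = 1.
Back-substitute for Bézout coefficients:
  1 = 13 - 6×2
  ... = 1402×(-156) + 337×(649)
Scale by 3779873: one solution is (-589660188, 2453137577). Reduce x mod 337: (170, 10509).
General: x = 170 + 337t, y = 10509 - 1402t.
x ≥ 0 ⇒ t ≥ 0; y ≥ 0 ⇒ t ≤ 7. So t ∈ [0, 7]: 8 solutions.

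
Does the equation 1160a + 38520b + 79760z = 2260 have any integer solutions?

no

gcd(38520, 1160) = 40  (38520 = 33*1160 + 240, 1160 = 4*240 + 200, 240 = 1*200 + 40, 200 = 5*40).
gcd(40, 79760) = 40.
40 does not divide 2260 (remainder 20), so no integer solutions.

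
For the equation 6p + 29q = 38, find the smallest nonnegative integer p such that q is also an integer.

16

gcd(29, 6) = 1.
1 divides 38, so solutions exist.
By Bézout, 6*(5) + 29*(-1) = 1.
Scale by 38/1 = 38: (p₀, q₀) = (190, -38).
General solution: p = 190 + 29t, q = -38 - 6t for integer t.
p ≥ 0: smallest is 190 mod 29 = 16 (at t = -6), with q = -2.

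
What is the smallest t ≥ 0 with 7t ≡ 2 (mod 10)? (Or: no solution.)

6

gcd(10, 7) = 1.
1 divides 2, so solutions exist.
By Bézout, 7×(3) + 10×(-2) = 1.
So 7×(3) ≡ 1 (mod 10); multiply by 2: t ≡ 6 (mod 10).
Smallest nonnegative: t = 6 mod 10 = 6.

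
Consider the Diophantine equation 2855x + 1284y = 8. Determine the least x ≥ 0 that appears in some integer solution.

604

gcd(2855, 1284) = 1  (2855 = 2·1284 + 287, 1284 = 4·287 + 136, 287 = 2·136 + 15, 136 = 9·15 + 1, 15 = 15·1).
1 divides 8, so solutions exist.
Back-substituting, 2855·(-85) + 1284·(189) = 1.
Scale by 8/1 = 8: (x₀, y₀) = (-680, 1512).
General solution: x = -680 + 1284t, y = 1512 - 2855t for integer t.
x ≥ 0: smallest is -680 mod 1284 = 604 (at t = 1), with y = -1343.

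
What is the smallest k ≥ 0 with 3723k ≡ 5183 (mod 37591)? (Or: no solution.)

gcd(37591, 3723):
  37591 = 10·3723 + 361
  3723 = 10·361 + 113
  361 = 3·113 + 22
  113 = 5·22 + 3
  22 = 7·3 + 1
  3 = 3·1
so gcd(37591, 3723) = 1.
1 divides 5183, so solutions exist.
Back-substitute for Bézout coefficients:
  1 = 22 - 7·3
  ... = 3723·(-11975) + 37591·(1186)
So 3723·(-11975) ≡ 1 (mod 37591); multiply by 5183: k ≡ -62066425 (mod 37591).
Smallest nonnegative: k = -62066425 mod 37591 = 33907.

33907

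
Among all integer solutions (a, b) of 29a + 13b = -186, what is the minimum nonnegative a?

3

gcd(29, 13) = 1.
1 divides -186, so solutions exist.
By Bézout, 29*(-4) + 13*(9) = 1.
Scale by -186/1 = -186: (a₀, b₀) = (744, -1674).
General solution: a = 744 + 13t, b = -1674 - 29t for integer t.
a ≥ 0: smallest is 744 mod 13 = 3 (at t = -57), with b = -21.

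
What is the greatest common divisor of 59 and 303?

1

gcd(303, 59) = 1  (303 = 5*59 + 8, 59 = 7*8 + 3, 8 = 2*3 + 2, 3 = 1*2 + 1, 2 = 2*1).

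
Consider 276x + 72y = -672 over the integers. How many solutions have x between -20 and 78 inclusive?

gcd(276, 72) = 12  (276 = 3·72 + 60, 72 = 1·60 + 12, 60 = 5·12).
Back-substituting, 276·(-1) + 72·(4) = 12.
Scale by -56: particular solution (56, -224); reduce x mod 6: (2, -17).
General solution: x = 2 + 6t, y = -17 - 23t for integer t.
-20 ≤ 2 + 6t ≤ 78 gives t ∈ [-3, 12], which is 16 values.

16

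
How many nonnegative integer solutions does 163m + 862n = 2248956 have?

gcd(862, 163):
  862 = 5·163 + 47
  163 = 3·47 + 22
  47 = 2·22 + 3
  22 = 7·3 + 1
  3 = 3·1
so gcd(862, 163) = 1.
Back-substitute for Bézout coefficients:
  1 = 22 - 7·3
  ... = 163·(275) + 862·(-52)
Scale by 2248956: one solution is (618462900, -116945712). Reduce m mod 862: (312, 2550).
General: m = 312 + 862t, n = 2550 - 163t.
m ≥ 0 ⇒ t ≥ 0; n ≥ 0 ⇒ t ≤ 15. So t ∈ [0, 15]: 16 solutions.

16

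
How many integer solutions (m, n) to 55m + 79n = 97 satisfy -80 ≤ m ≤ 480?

gcd(79, 55) = 1.
By Bézout, 55·(23) + 79·(-16) = 1.
Particular solution: (19, -12).
General solution: m = 19 + 79t, n = -12 - 55t for integer t.
-80 ≤ 19 + 79t ≤ 480 gives t ∈ [-1, 5], which is 7 values.

7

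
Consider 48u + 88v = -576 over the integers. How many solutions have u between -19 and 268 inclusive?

26

gcd(88, 48) = 8.
By Bézout, 48·(2) + 88·(-1) = 8.
Particular solution: (10, -12).
General solution: u = 10 + 11t, v = -12 - 6t for integer t.
-19 ≤ 10 + 11t ≤ 268 gives t ∈ [-2, 23], which is 26 values.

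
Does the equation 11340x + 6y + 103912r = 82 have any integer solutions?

gcd(11340, 6) = 6  (11340 = 1890·6).
gcd(6, 103912) = 2.
2 divides 82, so integer solutions exist.

yes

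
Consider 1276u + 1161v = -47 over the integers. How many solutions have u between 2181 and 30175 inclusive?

gcd(1276, 1161) = 1.
By Bézout, 1276·(-212) + 1161·(233) = 1.
Particular solution: (676, -743).
General solution: u = 676 + 1161t, v = -743 - 1276t for integer t.
2181 ≤ 676 + 1161t ≤ 30175 gives t ∈ [2, 25], which is 24 values.

24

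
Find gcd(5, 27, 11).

1

gcd(27, 5) = 1  (27 = 5·5 + 2, 5 = 2·2 + 1, 2 = 2·1).
gcd(1, 11) = 1.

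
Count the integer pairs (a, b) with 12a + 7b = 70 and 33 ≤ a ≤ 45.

2

gcd(12, 7) = 1.
By Bézout, 12×(3) + 7×(-5) = 1.
Particular solution: (0, 10).
General solution: a = 0 + 7t, b = 10 - 12t for integer t.
33 ≤ 0 + 7t ≤ 45 gives t ∈ [5, 6], which is 2 values.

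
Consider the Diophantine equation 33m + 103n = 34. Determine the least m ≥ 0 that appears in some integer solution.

gcd(103, 33):
  103 = 3·33 + 4
  33 = 8·4 + 1
  4 = 4·1
so gcd(103, 33) = 1.
1 divides 34, so solutions exist.
Back-substitute for Bézout coefficients:
  1 = 33 - 8·4
  ... = 33·(25) + 103·(-8)
Scale by 34/1 = 34: (m₀, n₀) = (850, -272).
General solution: m = 850 + 103t, n = -272 - 33t for integer t.
m ≥ 0: smallest is 850 mod 103 = 26 (at t = -8), with n = -8.

26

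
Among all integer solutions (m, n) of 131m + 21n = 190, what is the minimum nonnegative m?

17

gcd(131, 21):
  131 = 6×21 + 5
  21 = 4×5 + 1
  5 = 5×1
so gcd(131, 21) = 1.
1 divides 190, so solutions exist.
Back-substitute for Bézout coefficients:
  1 = 21 - 4×5
  ... = 131×(-4) + 21×(25)
Scale by 190/1 = 190: (m₀, n₀) = (-760, 4750).
General solution: m = -760 + 21t, n = 4750 - 131t for integer t.
m ≥ 0: smallest is -760 mod 21 = 17 (at t = 37), with n = -97.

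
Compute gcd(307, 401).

1

gcd(401, 307):
  401 = 1×307 + 94
  307 = 3×94 + 25
  94 = 3×25 + 19
  25 = 1×19 + 6
  19 = 3×6 + 1
  6 = 6×1
so gcd(401, 307) = 1.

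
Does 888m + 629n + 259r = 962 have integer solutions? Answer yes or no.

gcd(888, 629) = 37.
gcd(37, 259) = 37.
37 divides 962, so integer solutions exist.

yes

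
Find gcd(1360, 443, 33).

gcd(1360, 443) = 1.
gcd(1, 33) = 1.

1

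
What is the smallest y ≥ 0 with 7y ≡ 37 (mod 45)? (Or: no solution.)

31

gcd(45, 7) = 1  (45 = 6×7 + 3, 7 = 2×3 + 1, 3 = 3×1).
1 divides 37, so solutions exist.
Back-substituting, 7×(13) + 45×(-2) = 1.
So 7×(13) ≡ 1 (mod 45); multiply by 37: y ≡ 481 (mod 45).
Smallest nonnegative: y = 481 mod 45 = 31.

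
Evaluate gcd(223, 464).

1

gcd(464, 223):
  464 = 2×223 + 18
  223 = 12×18 + 7
  18 = 2×7 + 4
  7 = 1×4 + 3
  4 = 1×3 + 1
  3 = 3×1
so gcd(464, 223) = 1.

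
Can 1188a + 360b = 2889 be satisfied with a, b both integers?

gcd(1188, 360) = 36  (1188 = 3×360 + 108, 360 = 3×108 + 36, 108 = 3×36).
36 does not divide 2889 (remainder 9), so no integer solutions.

no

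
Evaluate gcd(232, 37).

gcd(232, 37):
  232 = 6*37 + 10
  37 = 3*10 + 7
  10 = 1*7 + 3
  7 = 2*3 + 1
  3 = 3*1
so gcd(232, 37) = 1.

1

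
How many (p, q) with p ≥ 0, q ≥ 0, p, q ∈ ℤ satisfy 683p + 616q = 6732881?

gcd(683, 616):
  683 = 1·616 + 67
  616 = 9·67 + 13
  67 = 5·13 + 2
  13 = 6·2 + 1
  2 = 2·1
so gcd(683, 616) = 1.
Back-substitute for Bézout coefficients:
  1 = 13 - 6·2
  ... = 683·(-285) + 616·(316)
Scale by 6732881: one solution is (-1918871085, 2127590396). Reduce p mod 616: (331, 10563).
General: p = 331 + 616t, q = 10563 - 683t.
p ≥ 0 ⇒ t ≥ 0; q ≥ 0 ⇒ t ≤ 15. So t ∈ [0, 15]: 16 solutions.

16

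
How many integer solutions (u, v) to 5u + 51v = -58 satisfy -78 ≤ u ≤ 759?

16

gcd(51, 5):
  51 = 10·5 + 1
  5 = 5·1
so gcd(51, 5) = 1.
Back-substitute for Bézout coefficients:
  1 = 51 - 10·5
  ... = 5·(-10) + 51·(1)
Scale by -58: particular solution (580, -58); reduce u mod 51: (19, -3).
General solution: u = 19 + 51t, v = -3 - 5t for integer t.
-78 ≤ 19 + 51t ≤ 759 gives t ∈ [-1, 14], which is 16 values.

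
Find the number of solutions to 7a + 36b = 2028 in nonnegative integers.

8

gcd(36, 7):
  36 = 5*7 + 1
  7 = 7*1
so gcd(36, 7) = 1.
Back-substitute for Bézout coefficients:
  1 = 36 - 5*7
  ... = 7*(-5) + 36*(1)
Scale by 2028: one solution is (-10140, 2028). Reduce a mod 36: (12, 54).
General: a = 12 + 36t, b = 54 - 7t.
a ≥ 0 ⇒ t ≥ 0; b ≥ 0 ⇒ t ≤ 7. So t ∈ [0, 7]: 8 solutions.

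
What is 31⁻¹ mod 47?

gcd(47, 31) = 1.
By Bézout, 31*(-3) + 47*(2) = 1.
So 31*-3 ≡ 1 (mod 47), and -3 mod 47 = 44.

44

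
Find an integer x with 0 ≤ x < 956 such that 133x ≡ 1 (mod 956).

gcd(956, 133):
  956 = 7·133 + 25
  133 = 5·25 + 8
  25 = 3·8 + 1
  8 = 8·1
so gcd(956, 133) = 1.
Back-substitute for Bézout coefficients:
  1 = 25 - 3·8
  ... = 133·(-115) + 956·(16)
So 133·-115 ≡ 1 (mod 956), and -115 mod 956 = 841.

841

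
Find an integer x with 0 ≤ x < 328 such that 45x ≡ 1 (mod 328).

gcd(328, 45):
  328 = 7×45 + 13
  45 = 3×13 + 6
  13 = 2×6 + 1
  6 = 6×1
so gcd(328, 45) = 1.
Back-substitute for Bézout coefficients:
  1 = 13 - 2×6
  ... = 45×(-51) + 328×(7)
So 45×-51 ≡ 1 (mod 328), and -51 mod 328 = 277.

277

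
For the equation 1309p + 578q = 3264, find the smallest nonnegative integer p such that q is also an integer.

gcd(1309, 578) = 17  (1309 = 2·578 + 153, 578 = 3·153 + 119, 153 = 1·119 + 34, 119 = 3·34 + 17, 34 = 2·17).
17 divides 3264, so solutions exist.
Back-substituting, 1309·(-15) + 578·(34) = 17.
Scale by 3264/17 = 192: (p₀, q₀) = (-2880, 6528).
General solution: p = -2880 + 34t, q = 6528 - 77t for integer t.
p ≥ 0: smallest is -2880 mod 34 = 10 (at t = 85), with q = -17.

10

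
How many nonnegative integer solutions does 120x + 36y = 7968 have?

gcd(120, 36):
  120 = 3*36 + 12
  36 = 3*12
so gcd(120, 36) = 12.
Back-substitute for Bézout coefficients:
  12 = 120 - 3*36
  ... = 120*(1) + 36*(-3)
Scale by 664: one solution is (664, -1992). Reduce x mod 3: (1, 218).
General: x = 1 + 3t, y = 218 - 10t.
x ≥ 0 ⇒ t ≥ 0; y ≥ 0 ⇒ t ≤ 21. So t ∈ [0, 21]: 22 solutions.

22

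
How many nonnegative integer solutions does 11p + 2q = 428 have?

gcd(11, 2):
  11 = 5×2 + 1
  2 = 2×1
so gcd(11, 2) = 1.
Back-substitute for Bézout coefficients:
  1 = 11 - 5×2
  ... = 11×(1) + 2×(-5)
Scale by 428: one solution is (428, -2140). Reduce p mod 2: (0, 214).
General: p = 0 + 2t, q = 214 - 11t.
p ≥ 0 ⇒ t ≥ 0; q ≥ 0 ⇒ t ≤ 19. So t ∈ [0, 19]: 20 solutions.

20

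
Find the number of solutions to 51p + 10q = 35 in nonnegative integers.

gcd(51, 10) = 1.
By Bézout, 51·(1) + 10·(-5) = 1.
One solution: (5, -22).
General: p = 5 + 10t, q = -22 - 51t.
p ≥ 0 ⇒ t ≥ 0; q ≥ 0 ⇒ t ≤ -1. So t ∈ [0, -1]: 0 solutions.

0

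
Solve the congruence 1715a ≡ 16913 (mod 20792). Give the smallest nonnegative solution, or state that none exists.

2083

gcd(20792, 1715) = 1  (20792 = 12×1715 + 212, 1715 = 8×212 + 19, 212 = 11×19 + 3, 19 = 6×3 + 1, 3 = 3×1).
1 divides 16913, so solutions exist.
Back-substituting, 1715×(6571) + 20792×(-542) = 1.
So 1715×(6571) ≡ 1 (mod 20792); multiply by 16913: a ≡ 111135323 (mod 20792).
Smallest nonnegative: a = 111135323 mod 20792 = 2083.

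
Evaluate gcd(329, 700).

gcd(700, 329) = 7  (700 = 2·329 + 42, 329 = 7·42 + 35, 42 = 1·35 + 7, 35 = 5·7).

7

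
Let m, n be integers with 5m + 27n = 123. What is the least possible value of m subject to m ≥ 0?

gcd(27, 5) = 1  (27 = 5*5 + 2, 5 = 2*2 + 1, 2 = 2*1).
1 divides 123, so solutions exist.
Back-substituting, 5*(11) + 27*(-2) = 1.
Scale by 123/1 = 123: (m₀, n₀) = (1353, -246).
General solution: m = 1353 + 27t, n = -246 - 5t for integer t.
m ≥ 0: smallest is 1353 mod 27 = 3 (at t = -50), with n = 4.

3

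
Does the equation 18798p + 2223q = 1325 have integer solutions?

no

gcd(18798, 2223):
  18798 = 8*2223 + 1014
  2223 = 2*1014 + 195
  1014 = 5*195 + 39
  195 = 5*39
so gcd(18798, 2223) = 39.
39 does not divide 1325 (remainder 38), so no integer solutions.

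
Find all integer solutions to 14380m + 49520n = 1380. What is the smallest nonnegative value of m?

923

gcd(49520, 14380):
  49520 = 3*14380 + 6380
  14380 = 2*6380 + 1620
  6380 = 3*1620 + 1520
  1620 = 1*1520 + 100
  1520 = 15*100 + 20
  100 = 5*20
so gcd(49520, 14380) = 20.
20 divides 1380, so solutions exist.
Back-substitute for Bézout coefficients:
  20 = 1520 - 15*100
  ... = 14380*(-489) + 49520*(142)
Scale by 1380/20 = 69: (m₀, n₀) = (-33741, 9798).
General solution: m = -33741 + 2476t, n = 9798 - 719t for integer t.
m ≥ 0: smallest is -33741 mod 2476 = 923 (at t = 14), with n = -268.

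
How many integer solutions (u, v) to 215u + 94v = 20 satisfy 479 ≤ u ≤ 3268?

30

gcd(215, 94) = 1  (215 = 2*94 + 27, 94 = 3*27 + 13, 27 = 2*13 + 1, 13 = 13*1).
Back-substituting, 215*(7) + 94*(-16) = 1.
Scale by 20: particular solution (140, -320); reduce u mod 94: (46, -105).
General solution: u = 46 + 94t, v = -105 - 215t for integer t.
479 ≤ 46 + 94t ≤ 3268 gives t ∈ [5, 34], which is 30 values.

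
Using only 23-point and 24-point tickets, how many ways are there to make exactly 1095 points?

Need nonnegative integers with 23j + 24k = 1095.
gcd(23, 24) = 1, and 23·(-1) + 24·(1) = 1.
So (j₀, k₀) = (-1095, 1095); general j = -1095 + 24t, k = 1095 - 23t.
j ≥ 0 ⇒ t ≥ 46; k ≥ 0 ⇒ t ≤ 47. That's 2 values of t.

2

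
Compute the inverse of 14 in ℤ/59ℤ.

gcd(59, 14) = 1  (59 = 4·14 + 3, 14 = 4·3 + 2, 3 = 1·2 + 1, 2 = 2·1).
Back-substituting, 14·(-21) + 59·(5) = 1.
So 14·-21 ≡ 1 (mod 59), and -21 mod 59 = 38.

38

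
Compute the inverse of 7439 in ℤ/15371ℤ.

gcd(15371, 7439):
  15371 = 2×7439 + 493
  7439 = 15×493 + 44
  493 = 11×44 + 9
  44 = 4×9 + 8
  9 = 1×8 + 1
  8 = 8×1
so gcd(15371, 7439) = 1.
Back-substitute for Bézout coefficients:
  1 = 9 - 1×8
  ... = 7439×(-1746) + 15371×(845)
So 7439×-1746 ≡ 1 (mod 15371), and -1746 mod 15371 = 13625.

13625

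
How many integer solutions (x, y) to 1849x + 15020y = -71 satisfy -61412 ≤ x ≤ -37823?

2

gcd(15020, 1849):
  15020 = 8·1849 + 228
  1849 = 8·228 + 25
  228 = 9·25 + 3
  25 = 8·3 + 1
  3 = 3·1
so gcd(15020, 1849) = 1.
Back-substitute for Bézout coefficients:
  1 = 25 - 8·3
  ... = 1849·(4809) + 15020·(-592)
Scale by -71: particular solution (-341439, 42032); reduce x mod 15020: (4021, -495).
General solution: x = 4021 + 15020t, y = -495 - 1849t for integer t.
-61412 ≤ 4021 + 15020t ≤ -37823 gives t ∈ [-4, -3], which is 2 values.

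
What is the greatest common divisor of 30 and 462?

gcd(462, 30):
  462 = 15*30 + 12
  30 = 2*12 + 6
  12 = 2*6
so gcd(462, 30) = 6.

6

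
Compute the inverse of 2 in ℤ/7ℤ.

4

gcd(7, 2):
  7 = 3·2 + 1
  2 = 2·1
so gcd(7, 2) = 1.
Back-substitute for Bézout coefficients:
  1 = 7 - 3·2
  ... = 2·(-3) + 7·(1)
So 2·-3 ≡ 1 (mod 7), and -3 mod 7 = 4.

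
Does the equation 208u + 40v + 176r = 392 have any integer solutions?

yes

gcd(208, 40) = 8  (208 = 5*40 + 8, 40 = 5*8).
gcd(8, 176) = 8.
8 divides 392, so integer solutions exist.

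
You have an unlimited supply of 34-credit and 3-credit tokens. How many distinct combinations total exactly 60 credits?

1

Need nonnegative integers with 34j + 3k = 60.
gcd(34, 3) = 1, and 34·(1) + 3·(-11) = 1.
So (j₀, k₀) = (60, -660); general j = 60 + 3t, k = -660 - 34t.
j ≥ 0 ⇒ t ≥ -20; k ≥ 0 ⇒ t ≤ -20. That's 1 value of t.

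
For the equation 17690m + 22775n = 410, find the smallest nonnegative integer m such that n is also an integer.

1254

gcd(22775, 17690):
  22775 = 1·17690 + 5085
  17690 = 3·5085 + 2435
  5085 = 2·2435 + 215
  2435 = 11·215 + 70
  215 = 3·70 + 5
  70 = 14·5
so gcd(22775, 17690) = 5.
5 divides 410, so solutions exist.
Back-substitute for Bézout coefficients:
  5 = 215 - 3·70
  ... = 17690·(-318) + 22775·(247)
Scale by 410/5 = 82: (m₀, n₀) = (-26076, 20254).
General solution: m = -26076 + 4555t, n = 20254 - 3538t for integer t.
m ≥ 0: smallest is -26076 mod 4555 = 1254 (at t = 6), with n = -974.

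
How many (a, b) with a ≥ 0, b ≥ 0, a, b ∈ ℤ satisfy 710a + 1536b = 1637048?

3

gcd(1536, 710) = 2  (1536 = 2×710 + 116, 710 = 6×116 + 14, 116 = 8×14 + 4, 14 = 3×4 + 2, 4 = 2×2).
Back-substituting, 710×(331) + 1536×(-153) = 2.
Scale by 818524: one solution is (270931444, -125234172). Reduce a mod 768: (244, 953).
General: a = 244 + 768t, b = 953 - 355t.
a ≥ 0 ⇒ t ≥ 0; b ≥ 0 ⇒ t ≤ 2. So t ∈ [0, 2]: 3 solutions.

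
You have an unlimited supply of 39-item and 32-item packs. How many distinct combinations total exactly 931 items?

1

Need nonnegative integers with 39j + 32k = 931.
gcd(39, 32) = 1, and 39·(-9) + 32·(11) = 1.
So (j₀, k₀) = (-8379, 10241); general j = -8379 + 32t, k = 10241 - 39t.
j ≥ 0 ⇒ t ≥ 262; k ≥ 0 ⇒ t ≤ 262. That's 1 value of t.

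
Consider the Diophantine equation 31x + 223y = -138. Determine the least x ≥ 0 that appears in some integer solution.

161

gcd(223, 31):
  223 = 7×31 + 6
  31 = 5×6 + 1
  6 = 6×1
so gcd(223, 31) = 1.
1 divides -138, so solutions exist.
Back-substitute for Bézout coefficients:
  1 = 31 - 5×6
  ... = 31×(36) + 223×(-5)
Scale by -138/1 = -138: (x₀, y₀) = (-4968, 690).
General solution: x = -4968 + 223t, y = 690 - 31t for integer t.
x ≥ 0: smallest is -4968 mod 223 = 161 (at t = 23), with y = -23.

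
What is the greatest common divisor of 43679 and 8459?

1

gcd(43679, 8459) = 1  (43679 = 5*8459 + 1384, 8459 = 6*1384 + 155, 1384 = 8*155 + 144, 155 = 1*144 + 11, 144 = 13*11 + 1, 11 = 11*1).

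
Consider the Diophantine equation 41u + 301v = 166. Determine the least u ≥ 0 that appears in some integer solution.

261

gcd(301, 41):
  301 = 7*41 + 14
  41 = 2*14 + 13
  14 = 1*13 + 1
  13 = 13*1
so gcd(301, 41) = 1.
1 divides 166, so solutions exist.
Back-substitute for Bézout coefficients:
  1 = 14 - 1*13
  ... = 41*(-22) + 301*(3)
Scale by 166/1 = 166: (u₀, v₀) = (-3652, 498).
General solution: u = -3652 + 301t, v = 498 - 41t for integer t.
u ≥ 0: smallest is -3652 mod 301 = 261 (at t = 13), with v = -35.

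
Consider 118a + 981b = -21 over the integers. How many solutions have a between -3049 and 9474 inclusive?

gcd(981, 118) = 1.
By Bézout, 118·(424) + 981·(-51) = 1.
Particular solution: (906, -109).
General solution: a = 906 + 981t, b = -109 - 118t for integer t.
-3049 ≤ 906 + 981t ≤ 9474 gives t ∈ [-4, 8], which is 13 values.

13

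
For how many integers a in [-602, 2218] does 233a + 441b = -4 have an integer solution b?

6

gcd(441, 233):
  441 = 1·233 + 208
  233 = 1·208 + 25
  208 = 8·25 + 8
  25 = 3·8 + 1
  8 = 8·1
so gcd(441, 233) = 1.
Back-substitute for Bézout coefficients:
  1 = 25 - 3·8
  ... = 233·(53) + 441·(-28)
Scale by -4: particular solution (-212, 112); reduce a mod 441: (229, -121).
General solution: a = 229 + 441t, b = -121 - 233t for integer t.
-602 ≤ 229 + 441t ≤ 2218 gives t ∈ [-1, 4], which is 6 values.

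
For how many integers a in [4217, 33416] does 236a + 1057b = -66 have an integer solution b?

gcd(1057, 236) = 1.
By Bézout, 236*(318) + 1057*(-71) = 1.
Particular solution: (152, -34).
General solution: a = 152 + 1057t, b = -34 - 236t for integer t.
4217 ≤ 152 + 1057t ≤ 33416 gives t ∈ [4, 31], which is 28 values.

28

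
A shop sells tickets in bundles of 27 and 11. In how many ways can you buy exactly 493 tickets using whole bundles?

2

Need nonnegative integers with 27j + 11k = 493.
gcd(27, 11) = 1, and 27·(-2) + 11·(5) = 1.
So (j₀, k₀) = (-986, 2465); general j = -986 + 11t, k = 2465 - 27t.
j ≥ 0 ⇒ t ≥ 90; k ≥ 0 ⇒ t ≤ 91. That's 2 values of t.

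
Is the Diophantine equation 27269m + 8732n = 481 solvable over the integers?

yes

gcd(27269, 8732) = 37  (27269 = 3·8732 + 1073, 8732 = 8·1073 + 148, 1073 = 7·148 + 37, 148 = 4·37).
37 divides 481, so integer solutions exist.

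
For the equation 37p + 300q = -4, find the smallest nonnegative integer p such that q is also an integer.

8

gcd(300, 37):
  300 = 8·37 + 4
  37 = 9·4 + 1
  4 = 4·1
so gcd(300, 37) = 1.
1 divides -4, so solutions exist.
Back-substitute for Bézout coefficients:
  1 = 37 - 9·4
  ... = 37·(73) + 300·(-9)
Scale by -4/1 = -4: (p₀, q₀) = (-292, 36).
General solution: p = -292 + 300t, q = 36 - 37t for integer t.
p ≥ 0: smallest is -292 mod 300 = 8 (at t = 1), with q = -1.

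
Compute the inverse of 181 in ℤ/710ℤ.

gcd(710, 181) = 1  (710 = 3*181 + 167, 181 = 1*167 + 14, 167 = 11*14 + 13, 14 = 1*13 + 1, 13 = 13*1).
Back-substituting, 181*(51) + 710*(-13) = 1.
So 181*51 ≡ 1 (mod 710), and 51 mod 710 = 51.

51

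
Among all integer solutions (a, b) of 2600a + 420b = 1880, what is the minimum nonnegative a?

gcd(2600, 420):
  2600 = 6×420 + 80
  420 = 5×80 + 20
  80 = 4×20
so gcd(2600, 420) = 20.
20 divides 1880, so solutions exist.
Back-substitute for Bézout coefficients:
  20 = 420 - 5×80
  ... = 2600×(-5) + 420×(31)
Scale by 1880/20 = 94: (a₀, b₀) = (-470, 2914).
General solution: a = -470 + 21t, b = 2914 - 130t for integer t.
a ≥ 0: smallest is -470 mod 21 = 13 (at t = 23), with b = -76.

13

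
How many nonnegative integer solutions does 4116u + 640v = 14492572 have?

gcd(4116, 640):
  4116 = 6*640 + 276
  640 = 2*276 + 88
  276 = 3*88 + 12
  88 = 7*12 + 4
  12 = 3*4
so gcd(4116, 640) = 4.
Back-substitute for Bézout coefficients:
  4 = 88 - 7*12
  ... = 4116*(-51) + 640*(328)
Scale by 3623143: one solution is (-184780293, 1188390904). Reduce u mod 160: (27, 22471).
General: u = 27 + 160t, v = 22471 - 1029t.
u ≥ 0 ⇒ t ≥ 0; v ≥ 0 ⇒ t ≤ 21. So t ∈ [0, 21]: 22 solutions.

22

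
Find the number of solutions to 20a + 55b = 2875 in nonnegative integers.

13

gcd(55, 20) = 5  (55 = 2*20 + 15, 20 = 1*15 + 5, 15 = 3*5).
Back-substituting, 20*(3) + 55*(-1) = 5.
Scale by 575: one solution is (1725, -575). Reduce a mod 11: (9, 49).
General: a = 9 + 11t, b = 49 - 4t.
a ≥ 0 ⇒ t ≥ 0; b ≥ 0 ⇒ t ≤ 12. So t ∈ [0, 12]: 13 solutions.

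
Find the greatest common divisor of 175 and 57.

gcd(175, 57):
  175 = 3·57 + 4
  57 = 14·4 + 1
  4 = 4·1
so gcd(175, 57) = 1.

1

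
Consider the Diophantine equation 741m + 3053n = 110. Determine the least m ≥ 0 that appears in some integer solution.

gcd(3053, 741):
  3053 = 4×741 + 89
  741 = 8×89 + 29
  89 = 3×29 + 2
  29 = 14×2 + 1
  2 = 2×1
so gcd(3053, 741) = 1.
1 divides 110, so solutions exist.
Back-substitute for Bézout coefficients:
  1 = 29 - 14×2
  ... = 741×(1475) + 3053×(-358)
Scale by 110/1 = 110: (m₀, n₀) = (162250, -39380).
General solution: m = 162250 + 3053t, n = -39380 - 741t for integer t.
m ≥ 0: smallest is 162250 mod 3053 = 441 (at t = -53), with n = -107.

441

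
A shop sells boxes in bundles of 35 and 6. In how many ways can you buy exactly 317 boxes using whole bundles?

Need nonnegative integers with 35j + 6k = 317.
gcd(35, 6) = 1, and 35·(-1) + 6·(6) = 1.
So (j₀, k₀) = (-317, 1902); general j = -317 + 6t, k = 1902 - 35t.
j ≥ 0 ⇒ t ≥ 53; k ≥ 0 ⇒ t ≤ 54. That's 2 values of t.

2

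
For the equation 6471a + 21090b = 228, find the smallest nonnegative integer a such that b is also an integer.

3458

gcd(21090, 6471):
  21090 = 3×6471 + 1677
  6471 = 3×1677 + 1440
  1677 = 1×1440 + 237
  1440 = 6×237 + 18
  237 = 13×18 + 3
  18 = 6×3
so gcd(21090, 6471) = 3.
3 divides 228, so solutions exist.
Back-substitute for Bézout coefficients:
  3 = 237 - 13×18
  ... = 6471×(-1157) + 21090×(355)
Scale by 228/3 = 76: (a₀, b₀) = (-87932, 26980).
General solution: a = -87932 + 7030t, b = 26980 - 2157t for integer t.
a ≥ 0: smallest is -87932 mod 7030 = 3458 (at t = 13), with b = -1061.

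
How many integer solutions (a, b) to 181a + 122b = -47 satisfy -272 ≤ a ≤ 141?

gcd(181, 122):
  181 = 1·122 + 59
  122 = 2·59 + 4
  59 = 14·4 + 3
  4 = 1·3 + 1
  3 = 3·1
so gcd(181, 122) = 1.
Back-substitute for Bézout coefficients:
  1 = 4 - 1·3
  ... = 181·(-31) + 122·(46)
Scale by -47: particular solution (1457, -2162); reduce a mod 122: (115, -171).
General solution: a = 115 + 122t, b = -171 - 181t for integer t.
-272 ≤ 115 + 122t ≤ 141 gives t ∈ [-3, 0], which is 4 values.

4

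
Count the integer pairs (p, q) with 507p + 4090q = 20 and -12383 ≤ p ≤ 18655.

gcd(4090, 507):
  4090 = 8×507 + 34
  507 = 14×34 + 31
  34 = 1×31 + 3
  31 = 10×3 + 1
  3 = 3×1
so gcd(4090, 507) = 1.
Back-substitute for Bézout coefficients:
  1 = 31 - 10×3
  ... = 507×(1323) + 4090×(-164)
Scale by 20: particular solution (26460, -3280); reduce p mod 4090: (1920, -238).
General solution: p = 1920 + 4090t, q = -238 - 507t for integer t.
-12383 ≤ 1920 + 4090t ≤ 18655 gives t ∈ [-3, 4], which is 8 values.

8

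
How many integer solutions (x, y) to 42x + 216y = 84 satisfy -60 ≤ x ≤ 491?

gcd(216, 42) = 6  (216 = 5×42 + 6, 42 = 7×6).
Back-substituting, 42×(-5) + 216×(1) = 6.
Scale by 14: particular solution (-70, 14); reduce x mod 36: (2, 0).
General solution: x = 2 + 36t, y = 0 - 7t for integer t.
-60 ≤ 2 + 36t ≤ 491 gives t ∈ [-1, 13], which is 15 values.

15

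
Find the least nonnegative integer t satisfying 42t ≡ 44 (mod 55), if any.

22

gcd(55, 42) = 1  (55 = 1×42 + 13, 42 = 3×13 + 3, 13 = 4×3 + 1, 3 = 3×1).
1 divides 44, so solutions exist.
Back-substituting, 42×(-17) + 55×(13) = 1.
So 42×(-17) ≡ 1 (mod 55); multiply by 44: t ≡ -748 (mod 55).
Smallest nonnegative: t = -748 mod 55 = 22.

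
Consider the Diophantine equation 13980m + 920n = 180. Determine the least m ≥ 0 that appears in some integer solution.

1

gcd(13980, 920):
  13980 = 15·920 + 180
  920 = 5·180 + 20
  180 = 9·20
so gcd(13980, 920) = 20.
20 divides 180, so solutions exist.
Back-substitute for Bézout coefficients:
  20 = 920 - 5·180
  ... = 13980·(-5) + 920·(76)
Scale by 180/20 = 9: (m₀, n₀) = (-45, 684).
General solution: m = -45 + 46t, n = 684 - 699t for integer t.
m ≥ 0: smallest is -45 mod 46 = 1 (at t = 1), with n = -15.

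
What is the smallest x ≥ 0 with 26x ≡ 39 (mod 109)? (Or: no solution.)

gcd(109, 26) = 1.
1 divides 39, so solutions exist.
By Bézout, 26*(21) + 109*(-5) = 1.
So 26*(21) ≡ 1 (mod 109); multiply by 39: x ≡ 819 (mod 109).
Smallest nonnegative: x = 819 mod 109 = 56.

56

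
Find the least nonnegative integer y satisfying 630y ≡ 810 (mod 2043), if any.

gcd(2043, 630):
  2043 = 3·630 + 153
  630 = 4·153 + 18
  153 = 8·18 + 9
  18 = 2·9
so gcd(2043, 630) = 9.
9 divides 810, so solutions exist.
Back-substitute for Bézout coefficients:
  9 = 153 - 8·18
  ... = 630·(-107) + 2043·(33)
So 630·(-107) ≡ 9 (mod 2043); multiply by 90: y ≡ -9630 (mod 227).
Smallest nonnegative: y = -9630 mod 227 = 131.

131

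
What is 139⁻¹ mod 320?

99

gcd(320, 139) = 1.
By Bézout, 139×(99) + 320×(-43) = 1.
So 139×99 ≡ 1 (mod 320), and 99 mod 320 = 99.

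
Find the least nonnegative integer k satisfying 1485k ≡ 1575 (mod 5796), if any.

567

gcd(5796, 1485) = 9.
9 divides 1575, so solutions exist.
By Bézout, 1485×(121) + 5796×(-31) = 9.
So 1485×(121) ≡ 9 (mod 5796); multiply by 175: k ≡ 21175 (mod 644).
Smallest nonnegative: k = 21175 mod 644 = 567.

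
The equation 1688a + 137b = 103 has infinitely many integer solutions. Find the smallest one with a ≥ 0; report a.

gcd(1688, 137) = 1  (1688 = 12×137 + 44, 137 = 3×44 + 5, 44 = 8×5 + 4, 5 = 1×4 + 1, 4 = 4×1).
1 divides 103, so solutions exist.
Back-substituting, 1688×(-28) + 137×(345) = 1.
Scale by 103/1 = 103: (a₀, b₀) = (-2884, 35535).
General solution: a = -2884 + 137t, b = 35535 - 1688t for integer t.
a ≥ 0: smallest is -2884 mod 137 = 130 (at t = 22), with b = -1601.

130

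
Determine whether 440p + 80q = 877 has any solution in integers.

no

gcd(440, 80) = 40  (440 = 5×80 + 40, 80 = 2×40).
40 does not divide 877 (remainder 37), so no integer solutions.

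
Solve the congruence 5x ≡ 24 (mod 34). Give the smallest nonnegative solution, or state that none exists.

gcd(34, 5):
  34 = 6×5 + 4
  5 = 1×4 + 1
  4 = 4×1
so gcd(34, 5) = 1.
1 divides 24, so solutions exist.
Back-substitute for Bézout coefficients:
  1 = 5 - 1×4
  ... = 5×(7) + 34×(-1)
So 5×(7) ≡ 1 (mod 34); multiply by 24: x ≡ 168 (mod 34).
Smallest nonnegative: x = 168 mod 34 = 32.

32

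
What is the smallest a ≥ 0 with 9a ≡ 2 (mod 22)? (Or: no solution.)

gcd(22, 9) = 1  (22 = 2×9 + 4, 9 = 2×4 + 1, 4 = 4×1).
1 divides 2, so solutions exist.
Back-substituting, 9×(5) + 22×(-2) = 1.
So 9×(5) ≡ 1 (mod 22); multiply by 2: a ≡ 10 (mod 22).
Smallest nonnegative: a = 10 mod 22 = 10.

10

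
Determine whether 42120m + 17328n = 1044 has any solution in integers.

gcd(42120, 17328) = 24  (42120 = 2·17328 + 7464, 17328 = 2·7464 + 2400, 7464 = 3·2400 + 264, 2400 = 9·264 + 24, 264 = 11·24).
24 does not divide 1044 (remainder 12), so no integer solutions.

no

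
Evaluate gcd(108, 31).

gcd(108, 31):
  108 = 3*31 + 15
  31 = 2*15 + 1
  15 = 15*1
so gcd(108, 31) = 1.

1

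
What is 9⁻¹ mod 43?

24

gcd(43, 9) = 1  (43 = 4×9 + 7, 9 = 1×7 + 2, 7 = 3×2 + 1, 2 = 2×1).
Back-substituting, 9×(-19) + 43×(4) = 1.
So 9×-19 ≡ 1 (mod 43), and -19 mod 43 = 24.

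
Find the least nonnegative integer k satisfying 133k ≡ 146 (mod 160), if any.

42

gcd(160, 133) = 1  (160 = 1·133 + 27, 133 = 4·27 + 25, 27 = 1·25 + 2, 25 = 12·2 + 1, 2 = 2·1).
1 divides 146, so solutions exist.
Back-substituting, 133·(77) + 160·(-64) = 1.
So 133·(77) ≡ 1 (mod 160); multiply by 146: k ≡ 11242 (mod 160).
Smallest nonnegative: k = 11242 mod 160 = 42.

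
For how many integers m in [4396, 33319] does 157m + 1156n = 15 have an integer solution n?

gcd(1156, 157):
  1156 = 7·157 + 57
  157 = 2·57 + 43
  57 = 1·43 + 14
  43 = 3·14 + 1
  14 = 14·1
so gcd(1156, 157) = 1.
Back-substitute for Bézout coefficients:
  1 = 43 - 3·14
  ... = 157·(81) + 1156·(-11)
Scale by 15: particular solution (1215, -165); reduce m mod 1156: (59, -8).
General solution: m = 59 + 1156t, n = -8 - 157t for integer t.
4396 ≤ 59 + 1156t ≤ 33319 gives t ∈ [4, 28], which is 25 values.

25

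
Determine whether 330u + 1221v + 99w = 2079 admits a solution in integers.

yes

gcd(1221, 330):
  1221 = 3·330 + 231
  330 = 1·231 + 99
  231 = 2·99 + 33
  99 = 3·33
so gcd(1221, 330) = 33.
gcd(33, 99) = 33.
33 divides 2079, so integer solutions exist.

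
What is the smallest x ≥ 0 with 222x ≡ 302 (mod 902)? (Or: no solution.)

gcd(902, 222) = 2.
2 divides 302, so solutions exist.
By Bézout, 222*(-65) + 902*(16) = 2.
So 222*(-65) ≡ 2 (mod 902); multiply by 151: x ≡ -9815 (mod 451).
Smallest nonnegative: x = -9815 mod 451 = 107.

107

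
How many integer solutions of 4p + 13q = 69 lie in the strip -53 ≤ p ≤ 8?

5

gcd(13, 4):
  13 = 3*4 + 1
  4 = 4*1
so gcd(13, 4) = 1.
Back-substitute for Bézout coefficients:
  1 = 13 - 3*4
  ... = 4*(-3) + 13*(1)
Scale by 69: particular solution (-207, 69); reduce p mod 13: (1, 5).
General solution: p = 1 + 13t, q = 5 - 4t for integer t.
-53 ≤ 1 + 13t ≤ 8 gives t ∈ [-4, 0], which is 5 values.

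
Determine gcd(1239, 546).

gcd(1239, 546):
  1239 = 2×546 + 147
  546 = 3×147 + 105
  147 = 1×105 + 42
  105 = 2×42 + 21
  42 = 2×21
so gcd(1239, 546) = 21.

21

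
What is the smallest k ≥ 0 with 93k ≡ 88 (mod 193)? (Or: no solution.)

gcd(193, 93) = 1.
1 divides 88, so solutions exist.
By Bézout, 93·(-83) + 193·(40) = 1.
So 93·(-83) ≡ 1 (mod 193); multiply by 88: k ≡ -7304 (mod 193).
Smallest nonnegative: k = -7304 mod 193 = 30.

30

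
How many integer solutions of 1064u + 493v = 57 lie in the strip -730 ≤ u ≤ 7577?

gcd(1064, 493) = 1  (1064 = 2*493 + 78, 493 = 6*78 + 25, 78 = 3*25 + 3, 25 = 8*3 + 1, 3 = 3*1).
Back-substituting, 1064*(-158) + 493*(341) = 1.
Scale by 57: particular solution (-9006, 19437); reduce u mod 493: (361, -779).
General solution: u = 361 + 493t, v = -779 - 1064t for integer t.
-730 ≤ 361 + 493t ≤ 7577 gives t ∈ [-2, 14], which is 17 values.

17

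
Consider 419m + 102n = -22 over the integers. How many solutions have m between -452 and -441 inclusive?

gcd(419, 102) = 1  (419 = 4·102 + 11, 102 = 9·11 + 3, 11 = 3·3 + 2, 3 = 1·2 + 1, 2 = 2·1).
Back-substituting, 419·(-37) + 102·(152) = 1.
Scale by -22: particular solution (814, -3344); reduce m mod 102: (100, -411).
General solution: m = 100 + 102t, n = -411 - 419t for integer t.
-452 ≤ 100 + 102t ≤ -441 gives t ∈ [-5, -6], which is 0 values.

0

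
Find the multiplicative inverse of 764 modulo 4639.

gcd(4639, 764):
  4639 = 6×764 + 55
  764 = 13×55 + 49
  55 = 1×49 + 6
  49 = 8×6 + 1
  6 = 6×1
so gcd(4639, 764) = 1.
Back-substitute for Bézout coefficients:
  1 = 49 - 8×6
  ... = 764×(759) + 4639×(-125)
So 764×759 ≡ 1 (mod 4639), and 759 mod 4639 = 759.

759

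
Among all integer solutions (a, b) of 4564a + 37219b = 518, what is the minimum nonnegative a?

310

gcd(37219, 4564):
  37219 = 8*4564 + 707
  4564 = 6*707 + 322
  707 = 2*322 + 63
  322 = 5*63 + 7
  63 = 9*7
so gcd(37219, 4564) = 7.
7 divides 518, so solutions exist.
Back-substitute for Bézout coefficients:
  7 = 322 - 5*63
  ... = 4564*(579) + 37219*(-71)
Scale by 518/7 = 74: (a₀, b₀) = (42846, -5254).
General solution: a = 42846 + 5317t, b = -5254 - 652t for integer t.
a ≥ 0: smallest is 42846 mod 5317 = 310 (at t = -8), with b = -38.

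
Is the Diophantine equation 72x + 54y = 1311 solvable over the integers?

gcd(72, 54):
  72 = 1·54 + 18
  54 = 3·18
so gcd(72, 54) = 18.
18 does not divide 1311 (remainder 15), so no integer solutions.

no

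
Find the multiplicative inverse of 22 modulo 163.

126

gcd(163, 22):
  163 = 7*22 + 9
  22 = 2*9 + 4
  9 = 2*4 + 1
  4 = 4*1
so gcd(163, 22) = 1.
Back-substitute for Bézout coefficients:
  1 = 9 - 2*4
  ... = 22*(-37) + 163*(5)
So 22*-37 ≡ 1 (mod 163), and -37 mod 163 = 126.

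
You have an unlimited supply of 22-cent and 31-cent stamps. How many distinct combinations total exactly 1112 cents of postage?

Need nonnegative integers with 22j + 31k = 1112.
gcd(22, 31) = 1, and 22·(-7) + 31·(5) = 1.
So (j₀, k₀) = (-7784, 5560); general j = -7784 + 31t, k = 5560 - 22t.
j ≥ 0 ⇒ t ≥ 252; k ≥ 0 ⇒ t ≤ 252. That's 1 value of t.

1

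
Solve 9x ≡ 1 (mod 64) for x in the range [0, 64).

gcd(64, 9) = 1.
By Bézout, 9·(-7) + 64·(1) = 1.
So 9·-7 ≡ 1 (mod 64), and -7 mod 64 = 57.

57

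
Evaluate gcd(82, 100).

gcd(100, 82):
  100 = 1·82 + 18
  82 = 4·18 + 10
  18 = 1·10 + 8
  10 = 1·8 + 2
  8 = 4·2
so gcd(100, 82) = 2.

2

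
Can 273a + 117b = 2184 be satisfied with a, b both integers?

yes

gcd(273, 117):
  273 = 2·117 + 39
  117 = 3·39
so gcd(273, 117) = 39.
39 divides 2184, so integer solutions exist.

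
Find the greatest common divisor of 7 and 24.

1

gcd(24, 7):
  24 = 3*7 + 3
  7 = 2*3 + 1
  3 = 3*1
so gcd(24, 7) = 1.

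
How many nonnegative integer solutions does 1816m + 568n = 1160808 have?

gcd(1816, 568) = 8  (1816 = 3×568 + 112, 568 = 5×112 + 8, 112 = 14×8).
Back-substituting, 1816×(-5) + 568×(16) = 8.
Scale by 145101: one solution is (-725505, 2321616). Reduce m mod 71: (44, 1903).
General: m = 44 + 71t, n = 1903 - 227t.
m ≥ 0 ⇒ t ≥ 0; n ≥ 0 ⇒ t ≤ 8. So t ∈ [0, 8]: 9 solutions.

9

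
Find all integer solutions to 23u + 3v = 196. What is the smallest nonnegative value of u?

2

gcd(23, 3) = 1  (23 = 7·3 + 2, 3 = 1·2 + 1, 2 = 2·1).
1 divides 196, so solutions exist.
Back-substituting, 23·(-1) + 3·(8) = 1.
Scale by 196/1 = 196: (u₀, v₀) = (-196, 1568).
General solution: u = -196 + 3t, v = 1568 - 23t for integer t.
u ≥ 0: smallest is -196 mod 3 = 2 (at t = 66), with v = 50.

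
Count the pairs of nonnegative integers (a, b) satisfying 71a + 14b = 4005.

4

gcd(71, 14) = 1.
By Bézout, 71·(1) + 14·(-5) = 1.
One solution: (1, 281).
General: a = 1 + 14t, b = 281 - 71t.
a ≥ 0 ⇒ t ≥ 0; b ≥ 0 ⇒ t ≤ 3. So t ∈ [0, 3]: 4 solutions.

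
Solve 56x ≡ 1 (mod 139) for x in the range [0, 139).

gcd(139, 56):
  139 = 2*56 + 27
  56 = 2*27 + 2
  27 = 13*2 + 1
  2 = 2*1
so gcd(139, 56) = 1.
Back-substitute for Bézout coefficients:
  1 = 27 - 13*2
  ... = 56*(-67) + 139*(27)
So 56*-67 ≡ 1 (mod 139), and -67 mod 139 = 72.

72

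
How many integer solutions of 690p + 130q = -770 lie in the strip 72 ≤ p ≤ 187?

gcd(690, 130):
  690 = 5×130 + 40
  130 = 3×40 + 10
  40 = 4×10
so gcd(690, 130) = 10.
Back-substitute for Bézout coefficients:
  10 = 130 - 3×40
  ... = 690×(-3) + 130×(16)
Scale by -77: particular solution (231, -1232); reduce p mod 13: (10, -59).
General solution: p = 10 + 13t, q = -59 - 69t for integer t.
72 ≤ 10 + 13t ≤ 187 gives t ∈ [5, 13], which is 9 values.

9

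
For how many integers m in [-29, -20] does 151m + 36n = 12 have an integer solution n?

1

gcd(151, 36):
  151 = 4*36 + 7
  36 = 5*7 + 1
  7 = 7*1
so gcd(151, 36) = 1.
Back-substitute for Bézout coefficients:
  1 = 36 - 5*7
  ... = 151*(-5) + 36*(21)
Scale by 12: particular solution (-60, 252); reduce m mod 36: (12, -50).
General solution: m = 12 + 36t, n = -50 - 151t for integer t.
-29 ≤ 12 + 36t ≤ -20 gives t ∈ [-1, -1], which is 1 value.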